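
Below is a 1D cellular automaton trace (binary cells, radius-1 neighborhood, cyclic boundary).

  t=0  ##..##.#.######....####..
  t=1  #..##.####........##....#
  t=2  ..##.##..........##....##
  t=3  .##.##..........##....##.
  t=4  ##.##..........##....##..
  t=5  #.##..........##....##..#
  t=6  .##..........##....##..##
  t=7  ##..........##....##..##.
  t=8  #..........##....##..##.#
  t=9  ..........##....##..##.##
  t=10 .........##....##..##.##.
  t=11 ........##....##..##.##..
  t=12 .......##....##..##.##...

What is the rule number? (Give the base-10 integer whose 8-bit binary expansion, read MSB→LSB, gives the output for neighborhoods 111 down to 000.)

46

  nb ###: next=.  (t=0,i=10, bit7=0)
  nb ##.: next=.  (t=0,i=1, bit6=0)
  nb #.#: next=#  (t=0,i=6, bit5=1)
  nb #..: next=.  (t=0,i=2, bit4=0)
  nb .##: next=#  (t=0,i=0, bit3=1)
  nb .#.: next=#  (t=0,i=7, bit2=1)
  nb ..#: next=#  (t=0,i=3, bit1=1)
  nb ...: next=.  (t=0,i=16, bit0=0)
  bits 00101110 = 46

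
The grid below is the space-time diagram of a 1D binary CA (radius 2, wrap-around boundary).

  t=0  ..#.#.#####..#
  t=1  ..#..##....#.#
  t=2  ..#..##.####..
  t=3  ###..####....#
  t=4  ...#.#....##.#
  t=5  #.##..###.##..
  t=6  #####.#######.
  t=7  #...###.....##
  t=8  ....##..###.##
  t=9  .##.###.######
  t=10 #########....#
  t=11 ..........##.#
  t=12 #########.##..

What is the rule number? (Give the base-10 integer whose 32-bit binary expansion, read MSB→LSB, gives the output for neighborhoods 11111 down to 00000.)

717322743

  ##### -> .   bit 31 = 0  t=0,i=8
  ####. -> .   bit 30 = 0  t=0,i=9
  ###.# -> #   bit 29 = 1  t=5,i=8
  ###.. -> .   bit 28 = 0  t=0,i=10
  ##.## -> #   bit 27 = 1  t=2,i=7
  ##.#. -> .   bit 26 = 0  t=4,i=12
  ##..# -> #   bit 25 = 1  t=0,i=11
  ##... -> .   bit 24 = 0  t=1,i=7
  #.### -> #   bit 23 = 1  t=0,i=6
  #.##. -> #   bit 22 = 1  t=5,i=2
  #.#.# -> .   bit 21 = 0  t=0,i=4
  #.#.. -> .   bit 20 = 0  t=1,i=13
  #..## -> .   bit 19 = 0  t=1,i=4
  #..#. -> .   bit 18 = 0  t=0,i=1
  #...# -> .   bit 17 = 0  t=4,i=1
  #.... -> #   bit 16 = 1  t=1,i=8
  .#### -> .   bit 15 = 0  t=0,i=7
  .###. -> #   bit 14 = 1  t=5,i=7
  .##.# -> #   bit 13 = 1  t=2,i=6
  .##.. -> #   bit 12 = 1  t=1,i=6
  .#.## -> #   bit 11 = 1  t=0,i=5
  .#.#. -> .   bit 10 = 0  t=0,i=3
  .#..# -> .   bit 9 = 0  t=0,i=0
  .#... -> #   bit 8 = 1  t=4,i=0
  ..### -> #   bit 7 = 1  t=3,i=5
  ..##. -> #   bit 6 = 1  t=1,i=5
  ..#.# -> #   bit 5 = 1  t=0,i=2
  ..#.. -> #   bit 4 = 1  t=0,i=13
  ...## -> .   bit 3 = 0  t=3,i=12
  ...#. -> #   bit 2 = 1  t=1,i=10
  ....# -> #   bit 1 = 1  t=1,i=9
  ..... -> #   bit 0 = 1  t=7,i=9
  bits 00101010110000010111100111110111 = 717322743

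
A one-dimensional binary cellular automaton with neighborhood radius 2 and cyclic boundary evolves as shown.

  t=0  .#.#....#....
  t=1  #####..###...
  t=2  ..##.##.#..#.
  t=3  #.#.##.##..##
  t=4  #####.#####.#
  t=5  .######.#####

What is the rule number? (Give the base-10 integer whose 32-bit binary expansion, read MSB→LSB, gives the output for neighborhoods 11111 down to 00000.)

  nb #####: next=#  (t=1,i=2, bit31=1)
  nb ####.: next=#  (t=1,i=3, bit30=1)
  nb ###.#: next=#  (t=3,i=0, bit29=1)
  nb ###..: next=.  (t=1,i=4, bit28=0)
  nb ##.##: next=#  (t=2,i=4, bit27=1)
  nb ##.#.: next=#  (t=2,i=7, bit26=1)
  nb ##..#: next=#  (t=1,i=5, bit25=1)
  nb ##...: next=.  (t=1,i=10, bit24=0)
  nb #.###: next=#  (t=4,i=6, bit23=1)
  nb #.##.: next=#  (t=2,i=5, bit22=1)
  nb #.#.#: next=#  (t=3,i=2, bit21=1)
  nb #.#..: next=#  (t=0,i=3, bit20=1)
  nb #..##: next=#  (t=1,i=6, bit19=1)
  nb #..#.: next=.  (t=2,i=10, bit18=0)
  nb #...#: next=#  (t=1,i=11, bit17=1)
  nb #....: next=.  (t=0,i=5, bit16=0)
  nb .####: next=.  (t=1,i=1, bit15=0)
  nb .###.: next=#  (t=1,i=8, bit14=1)
  nb .##.#: next=.  (t=2,i=3, bit13=0)
  nb .##..: next=#  (t=3,i=8, bit12=1)
  nb .#.##: next=#  (t=3,i=3, bit11=1)
  nb .#.#.: next=#  (t=0,i=2, bit10=1)
  nb .#..#: next=.  (t=2,i=9, bit9=0)
  nb .#...: next=#  (t=0,i=4, bit8=1)
  nb ..###: next=.  (t=1,i=0, bit7=0)
  nb ..##.: next=#  (t=2,i=2, bit6=1)
  nb ..#.#: next=#  (t=0,i=1, bit5=1)
  nb ..#..: next=#  (t=0,i=8, bit4=1)
  nb ...##: next=.  (t=1,i=12, bit3=0)
  nb ...#.: next=#  (t=0,i=0, bit2=1)
  nb ....#: next=.  (t=0,i=6, bit1=0)
  nb .....: next=.  (t=0,i=11, bit0=0)
  bits 11101110111110100101110101110100 = 4009385332

4009385332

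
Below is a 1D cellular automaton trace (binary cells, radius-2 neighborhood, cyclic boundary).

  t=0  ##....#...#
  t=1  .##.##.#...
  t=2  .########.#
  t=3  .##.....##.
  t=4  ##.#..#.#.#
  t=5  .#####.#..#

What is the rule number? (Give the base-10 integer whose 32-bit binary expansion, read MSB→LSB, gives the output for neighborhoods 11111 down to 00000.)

1071425350

  ##### -> .   bit 31 = 0  t=2,i=3
  ####. -> .   bit 30 = 0  t=2,i=7
  ###.# -> #   bit 29 = 1  t=2,i=8
  ###.. -> #   bit 28 = 1  t=0,i=1
  ##.## -> #   bit 27 = 1  t=1,i=3
  ##.#. -> #   bit 26 = 1  t=1,i=6
  ##..# -> #   bit 25 = 1  t=3,i=10
  ##... -> #   bit 24 = 1  t=0,i=2
  #.### -> #   bit 23 = 1  t=2,i=1
  #.##. -> #   bit 22 = 1  t=1,i=4
  #.#.# -> .   bit 21 = 0  t=2,i=10
  #.#.. -> #   bit 20 = 1  t=1,i=7
  #..## -> #   bit 19 = 1  t=3,i=0
  #..#. -> #   bit 18 = 1  t=4,i=5
  #...# -> .   bit 17 = 0  t=0,i=8
  #.... -> .   bit 16 = 0  t=0,i=3
  .#### -> #   bit 15 = 1  t=2,i=2
  .###. -> .   bit 14 = 0  t=0,i=0
  .##.# -> #   bit 13 = 1  t=1,i=2
  .##.. -> .   bit 12 = 0  t=3,i=2
  .#.## -> .   bit 11 = 0  t=2,i=0
  .#.#. -> #   bit 10 = 1  t=4,i=7
  .#..# -> #   bit 9 = 1  t=4,i=4
  .#... -> #   bit 8 = 1  t=0,i=7
  ..### -> .   bit 7 = 0  t=0,i=10
  ..##. -> #   bit 6 = 1  t=1,i=1
  ..#.# -> .   bit 5 = 0  t=4,i=6
  ..#.. -> .   bit 4 = 0  t=0,i=6
  ...## -> .   bit 3 = 0  t=0,i=9
  ...#. -> #   bit 2 = 1  t=0,i=5
  ....# -> #   bit 1 = 1  t=0,i=4
  ..... -> .   bit 0 = 0  t=3,i=5
  bits 00111111110111001010011101000110 = 1071425350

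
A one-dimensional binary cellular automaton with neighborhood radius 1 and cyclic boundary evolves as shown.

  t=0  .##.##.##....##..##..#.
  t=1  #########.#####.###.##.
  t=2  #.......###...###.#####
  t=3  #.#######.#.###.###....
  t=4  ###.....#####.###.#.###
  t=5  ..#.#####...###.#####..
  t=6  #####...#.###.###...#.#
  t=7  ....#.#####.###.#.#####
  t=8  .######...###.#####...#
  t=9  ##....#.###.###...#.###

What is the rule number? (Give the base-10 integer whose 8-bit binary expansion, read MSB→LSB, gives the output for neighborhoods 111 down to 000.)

111

  nb ###: next=.  (t=1,i=1, bit7=0)
  nb ##.: next=#  (t=0,i=2, bit6=1)
  nb #.#: next=#  (t=0,i=3, bit5=1)
  nb #..: next=.  (t=0,i=9, bit4=0)
  nb .##: next=#  (t=0,i=1, bit3=1)
  nb .#.: next=#  (t=0,i=21, bit2=1)
  nb ..#: next=#  (t=0,i=0, bit1=1)
  nb ...: next=#  (t=0,i=10, bit0=1)
  bits 01101111 = 111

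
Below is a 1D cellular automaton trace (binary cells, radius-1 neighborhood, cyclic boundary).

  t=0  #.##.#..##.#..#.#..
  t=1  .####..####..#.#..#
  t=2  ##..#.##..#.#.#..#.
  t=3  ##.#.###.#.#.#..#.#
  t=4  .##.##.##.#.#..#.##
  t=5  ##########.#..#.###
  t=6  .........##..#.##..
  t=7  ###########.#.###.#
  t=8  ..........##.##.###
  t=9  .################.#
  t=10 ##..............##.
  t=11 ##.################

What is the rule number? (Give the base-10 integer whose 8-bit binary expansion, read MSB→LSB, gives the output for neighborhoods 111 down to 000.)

  nb ###: next=.  (t=1,i=2, bit7=0)
  nb ##.: next=#  (t=0,i=3, bit6=1)
  nb #.#: next=#  (t=0,i=1, bit5=1)
  nb #..: next=.  (t=0,i=6, bit4=0)
  nb .##: next=#  (t=0,i=2, bit3=1)
  nb .#.: next=.  (t=0,i=0, bit2=0)
  nb ..#: next=#  (t=0,i=7, bit1=1)
  nb ...: next=#  (t=6,i=0, bit0=1)
  bits 01101011 = 107

107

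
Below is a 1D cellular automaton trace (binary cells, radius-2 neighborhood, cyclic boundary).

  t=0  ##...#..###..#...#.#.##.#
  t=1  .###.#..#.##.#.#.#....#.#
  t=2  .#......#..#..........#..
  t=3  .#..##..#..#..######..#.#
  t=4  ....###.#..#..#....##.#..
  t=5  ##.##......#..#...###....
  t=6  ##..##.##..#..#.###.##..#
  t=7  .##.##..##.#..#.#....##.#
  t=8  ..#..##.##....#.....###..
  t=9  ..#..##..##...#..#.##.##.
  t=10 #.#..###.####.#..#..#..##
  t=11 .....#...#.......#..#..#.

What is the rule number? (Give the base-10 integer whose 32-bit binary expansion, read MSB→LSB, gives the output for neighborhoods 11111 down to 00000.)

  #####|.  b31=0 t=3,i=16
  ####.|.  b30=0 t=3,i=18
  ###.#|.  b29=0 t=1,i=3
  ###..|#  b28=1 t=0,i=1
  ##.##|.  b27=0 t=0,i=23
  ##.#.|.  b26=0 t=1,i=4
  ##..#|#  b25=1 t=0,i=11
  ##...|#  b24=1 t=0,i=2
  #.###|#  b23=1 t=0,i=24
  #.##.|.  b22=0 t=0,i=21
  #.#.#|.  b21=0 t=0,i=19
  #.#..|.  b20=0 t=1,i=5
  #..##|.  b19=0 t=0,i=7
  #..#.|.  b18=0 t=0,i=12
  #...#|#  b17=1 t=0,i=3
  #....|.  b16=0 t=1,i=19
  .####|.  b15=0 t=3,i=15
  .###.|.  b14=0 t=0,i=0
  .##.#|#  b13=1 t=0,i=22
  .##..|#  b12=1 t=3,i=5
  .#.##|.  b11=0 t=0,i=20
  .#.#.|.  b10=0 t=0,i=18
  .#..#|.  b9=0 t=0,i=6
  .#...|.  b8=0 t=0,i=14
  ..###|#  b7=1 t=0,i=8
  ..##.|#  b6=1 t=3,i=4
  ..#.#|#  b5=1 t=0,i=17
  ..#..|#  b4=1 t=0,i=5
  ...##|#  b3=1 t=4,i=3
  ...#.|.  b2=0 t=0,i=4
  ....#|.  b1=0 t=1,i=20
  .....|#  b0=1 t=2,i=4
  bits 00010011100000100011000011111001 = 327299321

327299321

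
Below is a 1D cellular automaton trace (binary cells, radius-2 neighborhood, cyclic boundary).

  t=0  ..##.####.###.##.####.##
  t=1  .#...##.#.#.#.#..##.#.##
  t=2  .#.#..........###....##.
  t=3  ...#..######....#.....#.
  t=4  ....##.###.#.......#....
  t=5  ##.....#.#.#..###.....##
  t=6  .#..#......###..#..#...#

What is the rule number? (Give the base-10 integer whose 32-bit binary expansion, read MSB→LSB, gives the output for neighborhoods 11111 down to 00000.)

  [31] ##### => #  t=3,i=8
  [30] ####. => .  t=0,i=7
  [29] ###.# => #  t=0,i=8
  [28] ###.. => #  t=2,i=16
  [27] ##.## => .  t=0,i=4
  [26] ##.#. => .  t=1,i=0
  [25] ##..# => .  t=0,i=0
  [24] ##... => .  t=2,i=17
  [23] #.### => #  t=0,i=5
  [22] #.##. => #  t=0,i=14
  [21] #.#.# => .  t=1,i=8
  [20] #.#.. => #  t=1,i=1
  [19] #..## => #  t=0,i=1
  [18] #..#. => .  t=2,i=0
  [17] #...# => #  t=1,i=3
  [16] #.... => .  t=2,i=5
  [15] .#### => #  t=0,i=6
  [14] .###. => .  t=0,i=11
  [13] .##.# => .  t=0,i=3
  [12] .##.. => #  t=0,i=23
  [11] .#.## => #  t=1,i=21
  [10] .#.#. => .  t=1,i=9
  [9] .#..# => #  t=1,i=15
  [8] .#... => .  t=1,i=2
  [7] ..### => .  t=2,i=14
  [6] ..##. => .  t=0,i=2
  [5] ..#.# => .  t=2,i=1
  [4] ..#.. => .  t=3,i=3
  [3] ...## => .  t=1,i=4
  [2] ...#. => .  t=3,i=2
  [1] ....# => .  t=2,i=12
  [0] ..... => #  t=2,i=6
  bits 10110000110110101001101000000001 = 2967116289

2967116289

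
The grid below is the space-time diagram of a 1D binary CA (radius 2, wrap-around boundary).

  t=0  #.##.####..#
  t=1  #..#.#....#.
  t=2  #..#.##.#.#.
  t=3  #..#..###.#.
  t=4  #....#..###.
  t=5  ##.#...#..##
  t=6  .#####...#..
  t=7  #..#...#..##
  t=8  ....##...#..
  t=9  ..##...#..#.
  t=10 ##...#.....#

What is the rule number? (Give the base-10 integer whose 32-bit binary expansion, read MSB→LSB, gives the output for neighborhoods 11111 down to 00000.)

2763661610

  nb #####: next=#  (t=6,i=3, bit31=1)
  nb ####.: next=.  (t=0,i=7, bit30=0)
  nb ###.#: next=#  (t=3,i=8, bit29=1)
  nb ###..: next=.  (t=0,i=8, bit28=0)
  nb ##.##: next=.  (t=0,i=1, bit27=0)
  nb ##.#.: next=#  (t=2,i=7, bit26=1)
  nb ##..#: next=.  (t=0,i=9, bit25=0)
  nb ##...: next=.  (t=6,i=6, bit24=0)
  nb #.###: next=#  (t=0,i=5, bit23=1)
  nb #.##.: next=.  (t=0,i=2, bit22=0)
  nb #.#.#: next=#  (t=2,i=8, bit21=1)
  nb #.#..: next=#  (t=1,i=0, bit20=1)
  nb #..##: next=#  (t=0,i=10, bit19=1)
  nb #..#.: next=.  (t=1,i=2, bit18=0)
  nb #...#: next=#  (t=5,i=5, bit17=1)
  nb #....: next=.  (t=1,i=7, bit16=0)
  nb .####: next=.  (t=0,i=6, bit15=0)
  nb .###.: next=.  (t=3,i=7, bit14=0)
  nb .##.#: next=#  (t=0,i=0, bit13=1)
  nb .##..: next=.  (t=8,i=5, bit12=0)
  nb .#.##: next=.  (t=2,i=4, bit11=0)
  nb .#.#.: next=.  (t=1,i=4, bit10=0)
  nb .#..#: next=.  (t=1,i=1, bit9=0)
  nb .#...: next=#  (t=1,i=6, bit8=1)
  nb ..###: next=.  (t=3,i=6, bit7=0)
  nb ..##.: next=.  (t=0,i=11, bit6=0)
  nb ..#.#: next=#  (t=1,i=3, bit5=1)
  nb ..#..: next=.  (t=3,i=3, bit4=0)
  nb ...##: next=#  (t=6,i=0, bit3=1)
  nb ...#.: next=.  (t=1,i=9, bit2=0)
  nb ....#: next=#  (t=1,i=8, bit1=1)
  nb .....: next=.  (t=8,i=0, bit0=0)
  bits 10100100101110100010000100101010 = 2763661610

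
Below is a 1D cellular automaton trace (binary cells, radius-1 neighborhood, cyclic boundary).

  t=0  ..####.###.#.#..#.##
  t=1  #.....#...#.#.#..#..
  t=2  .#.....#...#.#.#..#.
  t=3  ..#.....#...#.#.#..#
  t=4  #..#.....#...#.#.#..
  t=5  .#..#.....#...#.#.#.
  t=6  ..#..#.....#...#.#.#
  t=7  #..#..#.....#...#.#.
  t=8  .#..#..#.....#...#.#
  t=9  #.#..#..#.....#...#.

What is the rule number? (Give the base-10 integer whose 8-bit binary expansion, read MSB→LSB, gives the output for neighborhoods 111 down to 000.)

48

  ###|.  b7=0 t=0,i=3
  ##.|.  b6=0 t=0,i=5
  #.#|#  b5=1 t=0,i=6
  #..|#  b4=1 t=0,i=0
  .##|.  b3=0 t=0,i=2
  .#.|.  b2=0 t=0,i=11
  ..#|.  b1=0 t=0,i=1
  ...|.  b0=0 t=1,i=2
  bits 00110000 = 48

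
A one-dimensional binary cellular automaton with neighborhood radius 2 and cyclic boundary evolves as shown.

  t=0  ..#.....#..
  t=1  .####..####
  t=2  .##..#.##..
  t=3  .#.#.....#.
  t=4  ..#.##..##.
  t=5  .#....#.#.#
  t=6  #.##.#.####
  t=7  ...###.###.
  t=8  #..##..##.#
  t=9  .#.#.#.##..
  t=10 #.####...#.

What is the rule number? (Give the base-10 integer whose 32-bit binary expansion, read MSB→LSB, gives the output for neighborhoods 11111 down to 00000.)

  [31] ##### => #  t=6,i=9
  [30] ####. => .  t=1,i=3
  [29] ###.# => .  t=1,i=10
  [28] ###.. => .  t=1,i=4
  [27] ##.## => .  t=1,i=0
  [26] ##.#. => #  t=6,i=4
  [25] ##..# => #  t=1,i=5
  [24] ##... => #  t=2,i=9
  [23] #.### => #  t=1,i=1
  [22] #.##. => .  t=2,i=7
  [21] #.#.# => #  t=5,i=8
  [20] #.#.. => .  t=3,i=3
  [19] #..## => .  t=1,i=6
  [18] #..#. => .  t=2,i=4
  [17] #...# => .  t=2,i=10
  [16] #.... => #  t=0,i=4
  [15] .#### => #  t=1,i=2
  [14] .###. => #  t=7,i=4
  [13] .##.# => #  t=6,i=3
  [12] .##.. => .  t=2,i=2
  [11] .#.## => .  t=2,i=6
  [10] .#.#. => #  t=3,i=2
  [9] .#..# => .  t=3,i=10
  [8] .#... => #  t=0,i=3
  [7] ..### => #  t=1,i=7
  [6] ..##. => #  t=2,i=1
  [5] ..#.# => .  t=2,i=5
  [4] ..#.. => #  t=0,i=2
  [3] ...## => .  t=2,i=0
  [2] ...#. => #  t=0,i=1
  [1] ....# => .  t=0,i=0
  [0] ..... => .  t=0,i=5
  bits 10000111101000011110010111010100 = 2275534292

2275534292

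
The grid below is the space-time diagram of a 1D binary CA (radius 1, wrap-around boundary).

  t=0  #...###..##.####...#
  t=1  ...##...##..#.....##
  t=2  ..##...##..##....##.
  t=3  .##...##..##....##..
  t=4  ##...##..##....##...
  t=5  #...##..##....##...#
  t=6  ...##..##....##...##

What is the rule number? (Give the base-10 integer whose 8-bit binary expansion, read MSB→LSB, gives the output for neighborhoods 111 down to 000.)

  nb ###: next=.  (t=0,i=5, bit7=0)
  nb ##.: next=.  (t=0,i=0, bit6=0)
  nb #.#: next=.  (t=0,i=11, bit5=0)
  nb #..: next=.  (t=0,i=1, bit4=0)
  nb .##: next=#  (t=0,i=4, bit3=1)
  nb .#.: next=#  (t=1,i=12, bit2=1)
  nb ..#: next=#  (t=0,i=3, bit1=1)
  nb ...: next=.  (t=0,i=2, bit0=0)
  bits 00001110 = 14

14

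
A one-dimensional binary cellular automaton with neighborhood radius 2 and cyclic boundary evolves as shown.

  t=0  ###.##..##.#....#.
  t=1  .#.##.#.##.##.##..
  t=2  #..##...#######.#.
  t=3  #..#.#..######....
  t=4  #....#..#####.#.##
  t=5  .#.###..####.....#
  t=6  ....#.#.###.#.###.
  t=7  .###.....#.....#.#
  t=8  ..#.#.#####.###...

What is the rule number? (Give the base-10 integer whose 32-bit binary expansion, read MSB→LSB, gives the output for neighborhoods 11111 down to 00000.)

  #####|#  b31=1 t=2,i=10
  ####.|#  b30=1 t=2,i=13
  ###.#|.  b29=0 t=0,i=2
  ###..|.  b28=0 t=3,i=13
  ##.##|#  b27=1 t=0,i=3
  ##.#.|.  b26=0 t=0,i=10
  ##..#|#  b25=1 t=0,i=6
  ##...|#  b24=1 t=1,i=16
  #.###|.  b23=0 t=0,i=0
  #.##.|#  b22=1 t=0,i=4
  #.#.#|.  b21=0 t=1,i=6
  #.#..|#  b20=1 t=0,i=11
  #..##|.  b19=0 t=0,i=7
  #..#.|.  b18=0 t=3,i=2
  #...#|.  b17=0 t=1,i=17
  #....|.  b16=0 t=0,i=13
  .####|#  b15=1 t=2,i=9
  .###.|#  b14=1 t=0,i=1
  .##.#|#  b13=1 t=0,i=9
  .##..|.  b12=0 t=0,i=5
  .#.##|.  b11=0 t=0,i=17
  .#.#.|.  b10=0 t=2,i=17
  .#..#|.  b9=0 t=2,i=1
  .#...|#  b8=1 t=0,i=12
  ..###|#  b7=1 t=2,i=8
  ..##.|#  b6=1 t=0,i=8
  ..#.#|.  b5=0 t=0,i=16
  ..#..|#  b4=1 t=3,i=0
  ...##|.  b3=0 t=2,i=7
  ...#.|#  b2=1 t=0,i=15
  ....#|#  b1=1 t=0,i=14
  .....|#  b0=1 t=5,i=14
  bits 11001011010100001110000111010111 = 3411075543

3411075543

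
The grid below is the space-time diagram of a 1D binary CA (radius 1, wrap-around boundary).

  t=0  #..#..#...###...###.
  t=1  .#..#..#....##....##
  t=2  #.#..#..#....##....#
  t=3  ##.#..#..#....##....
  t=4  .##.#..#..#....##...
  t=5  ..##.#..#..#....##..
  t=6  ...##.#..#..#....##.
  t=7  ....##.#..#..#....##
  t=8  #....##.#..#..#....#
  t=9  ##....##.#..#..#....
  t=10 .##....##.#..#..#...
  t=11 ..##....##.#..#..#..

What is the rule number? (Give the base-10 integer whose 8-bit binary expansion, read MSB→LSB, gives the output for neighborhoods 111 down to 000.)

112

  ### -> .   bit 7 = 0  t=0,i=11
  ##. -> #   bit 6 = 1  t=0,i=12
  #.# -> #   bit 5 = 1  t=0,i=19
  #.. -> #   bit 4 = 1  t=0,i=1
  .## -> .   bit 3 = 0  t=0,i=10
  .#. -> .   bit 2 = 0  t=0,i=0
  ..# -> .   bit 1 = 0  t=0,i=2
  ... -> .   bit 0 = 0  t=0,i=8
  bits 01110000 = 112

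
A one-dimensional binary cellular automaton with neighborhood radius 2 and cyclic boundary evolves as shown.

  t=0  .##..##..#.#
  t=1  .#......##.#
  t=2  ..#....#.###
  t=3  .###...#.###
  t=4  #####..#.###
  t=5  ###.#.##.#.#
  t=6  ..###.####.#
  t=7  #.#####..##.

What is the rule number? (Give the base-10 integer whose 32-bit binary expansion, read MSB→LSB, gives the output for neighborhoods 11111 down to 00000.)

  ##### -> #   bit 31 = 1  t=4,i=0
  ####. -> .   bit 30 = 0  t=4,i=3
  ###.# -> #   bit 29 = 1  t=3,i=11
  ###.. -> #   bit 28 = 1  t=2,i=11
  ##.## -> #   bit 27 = 1  t=3,i=0
  ##.#. -> #   bit 26 = 1  t=1,i=10
  ##..# -> .   bit 25 = 0  t=0,i=3
  ##... -> #   bit 24 = 1  t=3,i=4
  #.### -> #   bit 23 = 1  t=2,i=9
  #.##. -> #   bit 22 = 1  t=0,i=1
  #.#.# -> #   bit 21 = 1  t=0,i=11
  #.#.. -> .   bit 20 = 0  t=1,i=1
  #..## -> .   bit 19 = 0  t=0,i=4
  #..#. -> #   bit 18 = 1  t=0,i=8
  #...# -> .   bit 17 = 0  t=3,i=5
  #.... -> .   bit 16 = 0  t=1,i=3
  .#### -> .   bit 15 = 0  t=4,i=10
  .###. -> #   bit 14 = 1  t=2,i=10
  .##.# -> #   bit 13 = 1  t=1,i=9
  .##.. -> .   bit 12 = 0  t=0,i=2
  .#.## -> .   bit 11 = 0  t=0,i=0
  .#.#. -> .   bit 10 = 0  t=0,i=10
  .#..# -> #   bit 9 = 1  t=6,i=0
  .#... -> #   bit 8 = 1  t=1,i=2
  ..### -> #   bit 7 = 1  t=6,i=2
  ..##. -> .   bit 6 = 0  t=0,i=5
  ..#.# -> #   bit 5 = 1  t=0,i=9
  ..#.. -> #   bit 4 = 1  t=2,i=2
  ...## -> #   bit 3 = 1  t=1,i=7
  ...#. -> .   bit 2 = 0  t=2,i=6
  ....# -> .   bit 1 = 0  t=1,i=6
  ..... -> .   bit 0 = 0  t=1,i=4
  bits 10111101111001000110001110111000 = 3185861560

3185861560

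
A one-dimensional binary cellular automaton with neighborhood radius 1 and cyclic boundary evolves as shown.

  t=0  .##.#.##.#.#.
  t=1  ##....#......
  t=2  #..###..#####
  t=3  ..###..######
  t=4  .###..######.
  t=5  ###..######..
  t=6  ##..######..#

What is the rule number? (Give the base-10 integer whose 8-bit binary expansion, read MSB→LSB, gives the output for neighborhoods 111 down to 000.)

  ### -> #   bit 7 = 1  t=2,i=4
  ##. -> .   bit 6 = 0  t=0,i=2
  #.# -> .   bit 5 = 0  t=0,i=3
  #.. -> .   bit 4 = 0  t=0,i=12
  .## -> #   bit 3 = 1  t=0,i=1
  .#. -> .   bit 2 = 0  t=0,i=4
  ..# -> #   bit 1 = 1  t=0,i=0
  ... -> #   bit 0 = 1  t=1,i=3
  bits 10001011 = 139

139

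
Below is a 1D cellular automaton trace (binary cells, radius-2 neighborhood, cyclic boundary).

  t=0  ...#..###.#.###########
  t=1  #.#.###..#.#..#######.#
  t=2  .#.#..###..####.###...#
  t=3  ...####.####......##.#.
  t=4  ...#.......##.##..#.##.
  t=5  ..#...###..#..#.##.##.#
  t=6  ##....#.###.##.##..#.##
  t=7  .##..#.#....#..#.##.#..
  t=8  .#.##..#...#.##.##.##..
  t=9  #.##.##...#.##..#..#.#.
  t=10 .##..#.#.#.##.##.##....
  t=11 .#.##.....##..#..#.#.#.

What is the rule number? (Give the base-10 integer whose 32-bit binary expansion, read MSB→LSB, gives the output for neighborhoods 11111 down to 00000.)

  nb #####: next=#  (t=0,i=14, bit31=1)
  nb ####.: next=.  (t=0,i=21, bit30=0)
  nb ###.#: next=.  (t=0,i=8, bit29=0)
  nb ###..: next=#  (t=0,i=22, bit28=1)
  nb ##.##: next=.  (t=1,i=21, bit27=0)
  nb ##.#.: next=#  (t=0,i=9, bit26=1)
  nb ##..#: next=#  (t=1,i=7, bit25=1)
  nb ##...: next=#  (t=0,i=0, bit24=1)
  nb #.###: next=.  (t=0,i=12, bit23=0)
  nb #.##.: next=#  (t=1,i=22, bit22=1)
  nb #.#.#: next=.  (t=0,i=10, bit21=0)
  nb #.#..: next=#  (t=1,i=11, bit20=1)
  nb #..##: next=#  (t=0,i=5, bit19=1)
  nb #..#.: next=#  (t=1,i=8, bit18=1)
  nb #...#: next=.  (t=0,i=1, bit17=0)
  nb #....: next=.  (t=3,i=0, bit16=0)
  nb .####: next=.  (t=0,i=13, bit15=0)
  nb .###.: next=.  (t=0,i=7, bit14=0)
  nb .##.#: next=.  (t=1,i=0, bit13=0)
  nb .##..: next=.  (t=4,i=15, bit12=0)
  nb .#.##: next=#  (t=0,i=11, bit11=1)
  nb .#.#.: next=.  (t=1,i=10, bit10=0)
  nb .#..#: next=#  (t=0,i=4, bit9=1)
  nb .#...: next=.  (t=3,i=22, bit8=0)
  nb ..###: next=#  (t=0,i=6, bit7=1)
  nb ..##.: next=#  (t=3,i=18, bit6=1)
  nb ..#.#: next=.  (t=1,i=9, bit5=0)
  nb ..#..: next=.  (t=0,i=3, bit4=0)
  nb ...##: next=.  (t=3,i=2, bit3=0)
  nb ...#.: next=#  (t=0,i=2, bit2=1)
  nb ....#: next=.  (t=3,i=1, bit1=0)
  nb .....: next=#  (t=3,i=14, bit0=1)
  bits 10010111010111000000101011000101 = 2539391685

2539391685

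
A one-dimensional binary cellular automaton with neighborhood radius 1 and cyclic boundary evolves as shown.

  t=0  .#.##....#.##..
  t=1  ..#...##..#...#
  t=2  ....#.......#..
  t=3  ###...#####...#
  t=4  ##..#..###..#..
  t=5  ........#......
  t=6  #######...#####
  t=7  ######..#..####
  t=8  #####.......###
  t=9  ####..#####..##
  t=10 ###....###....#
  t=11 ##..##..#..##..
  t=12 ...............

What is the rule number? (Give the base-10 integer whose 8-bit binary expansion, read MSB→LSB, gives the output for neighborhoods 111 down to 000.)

  nb ###: next=#  (t=3,i=0, bit7=1)
  nb ##.: next=.  (t=0,i=4, bit6=0)
  nb #.#: next=#  (t=0,i=2, bit5=1)
  nb #..: next=.  (t=0,i=5, bit4=0)
  nb .##: next=.  (t=0,i=3, bit3=0)
  nb .#.: next=.  (t=0,i=1, bit2=0)
  nb ..#: next=.  (t=0,i=0, bit1=0)
  nb ...: next=#  (t=0,i=6, bit0=1)
  bits 10100001 = 161

161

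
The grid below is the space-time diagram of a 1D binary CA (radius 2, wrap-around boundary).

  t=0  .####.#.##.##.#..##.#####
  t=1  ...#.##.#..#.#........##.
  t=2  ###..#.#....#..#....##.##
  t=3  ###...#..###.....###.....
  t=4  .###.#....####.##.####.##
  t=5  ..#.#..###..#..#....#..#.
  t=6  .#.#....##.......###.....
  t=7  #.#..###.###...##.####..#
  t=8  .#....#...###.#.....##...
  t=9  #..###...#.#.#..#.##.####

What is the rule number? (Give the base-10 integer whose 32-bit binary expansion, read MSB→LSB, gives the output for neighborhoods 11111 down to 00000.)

  nb #####: next=#  (t=0,i=22, bit31=1)
  nb ####.: next=#  (t=0,i=3, bit30=1)
  nb ###.#: next=.  (t=0,i=4, bit29=0)
  nb ###..: next=#  (t=2,i=2, bit28=1)
  nb ##.##: next=.  (t=0,i=0, bit27=0)
  nb ##.#.: next=#  (t=0,i=5, bit26=1)
  nb ##..#: next=.  (t=2,i=3, bit25=0)
  nb ##...: next=#  (t=1,i=24, bit24=1)
  nb #.###: next=.  (t=0,i=1, bit23=0)
  nb #.##.: next=#  (t=0,i=8, bit22=1)
  nb #.#.#: next=#  (t=0,i=6, bit21=1)
  nb #.#..: next=.  (t=0,i=14, bit20=0)
  nb #..##: next=.  (t=0,i=16, bit19=0)
  nb #..#.: next=.  (t=1,i=10, bit18=0)
  nb #...#: next=.  (t=3,i=4, bit17=0)
  nb #....: next=#  (t=1,i=0, bit16=1)
  nb .####: next=.  (t=0,i=2, bit15=0)
  nb .###.: next=#  (t=3,i=1, bit14=1)
  nb .##.#: next=.  (t=0,i=9, bit13=0)
  nb .##..: next=#  (t=1,i=23, bit12=1)
  nb .#.##: next=.  (t=0,i=7, bit11=0)
  nb .#.#.: next=#  (t=1,i=12, bit10=1)
  nb .#..#: next=.  (t=0,i=15, bit9=0)
  nb .#...: next=.  (t=1,i=14, bit8=0)
  nb ..###: next=.  (t=3,i=0, bit7=0)
  nb ..##.: next=.  (t=0,i=17, bit6=0)
  nb ..#.#: next=.  (t=1,i=3, bit5=0)
  nb ..#..: next=.  (t=2,i=12, bit4=0)
  nb ...##: next=#  (t=1,i=21, bit3=1)
  nb ...#.: next=#  (t=1,i=2, bit2=1)
  nb ....#: next=#  (t=1,i=1, bit1=1)
  nb .....: next=.  (t=1,i=16, bit0=0)
  bits 11010101011000010101010000001110 = 3579925518

3579925518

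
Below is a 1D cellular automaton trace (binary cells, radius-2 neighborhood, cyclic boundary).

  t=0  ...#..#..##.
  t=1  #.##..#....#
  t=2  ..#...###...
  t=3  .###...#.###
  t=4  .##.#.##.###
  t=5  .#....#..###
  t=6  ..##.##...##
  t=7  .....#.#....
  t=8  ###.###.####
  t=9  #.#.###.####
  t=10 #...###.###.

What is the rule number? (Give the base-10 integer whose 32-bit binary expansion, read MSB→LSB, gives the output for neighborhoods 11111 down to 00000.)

2713830709

  [31] ##### => #  t=8,i=0
  [30] ####. => .  t=8,i=1
  [29] ###.# => #  t=3,i=11
  [28] ###.. => .  t=2,i=8
  [27] ##.## => .  t=1,i=1
  [26] ##.#. => .  t=4,i=3
  [25] ##..# => .  t=1,i=4
  [24] ##... => #  t=0,i=11
  [23] #.### => #  t=3,i=1
  [22] #.##. => #  t=1,i=2
  [21] #.#.# => .  t=4,i=4
  [20] #.#.. => .  t=5,i=1
  [19] #..## => .  t=0,i=8
  [18] #..#. => .  t=0,i=5
  [17] #...# => .  t=2,i=4
  [16] #.... => #  t=0,i=0
  [15] .#### => #  t=8,i=9
  [14] .###. => #  t=2,i=7
  [13] .##.# => .  t=1,i=0
  [12] .##.. => .  t=0,i=10
  [11] .#.## => .  t=3,i=8
  [10] .#.#. => #  t=7,i=6
  [9] .#..# => .  t=0,i=4
  [8] .#... => #  t=1,i=7
  [7] ..### => .  t=2,i=6
  [6] ..##. => .  t=0,i=9
  [5] ..#.# => #  t=3,i=7
  [4] ..#.. => #  t=0,i=3
  [3] ...## => .  t=1,i=10
  [2] ...#. => #  t=0,i=2
  [1] ....# => .  t=0,i=1
  [0] ..... => #  t=2,i=11
  bits 10100001110000011100010100110101 = 2713830709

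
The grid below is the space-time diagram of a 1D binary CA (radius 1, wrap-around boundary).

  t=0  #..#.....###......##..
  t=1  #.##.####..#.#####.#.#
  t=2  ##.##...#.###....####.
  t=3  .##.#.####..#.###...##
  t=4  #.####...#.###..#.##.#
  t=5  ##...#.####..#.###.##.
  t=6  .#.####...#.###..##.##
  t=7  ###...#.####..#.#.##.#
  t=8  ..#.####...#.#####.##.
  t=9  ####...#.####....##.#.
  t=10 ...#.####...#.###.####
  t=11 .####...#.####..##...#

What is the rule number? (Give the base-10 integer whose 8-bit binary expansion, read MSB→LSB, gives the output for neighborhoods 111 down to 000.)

  nb ###: next=.  (t=0,i=10, bit7=0)
  nb ##.: next=#  (t=0,i=11, bit6=1)
  nb #.#: next=#  (t=1,i=1, bit5=1)
  nb #..: next=.  (t=0,i=1, bit4=0)
  nb .##: next=.  (t=0,i=9, bit3=0)
  nb .#.: next=#  (t=0,i=0, bit2=1)
  nb ..#: next=#  (t=0,i=2, bit1=1)
  nb ...: next=#  (t=0,i=5, bit0=1)
  bits 01100111 = 103

103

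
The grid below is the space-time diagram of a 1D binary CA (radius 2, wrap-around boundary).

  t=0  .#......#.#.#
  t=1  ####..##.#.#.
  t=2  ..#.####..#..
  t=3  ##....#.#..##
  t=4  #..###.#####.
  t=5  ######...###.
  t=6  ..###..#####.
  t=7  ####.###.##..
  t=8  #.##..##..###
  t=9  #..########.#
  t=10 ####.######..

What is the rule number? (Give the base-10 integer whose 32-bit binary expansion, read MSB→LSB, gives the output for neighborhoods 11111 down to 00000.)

3793450958

  ##### -> #   bit 31 = 1  t=4,i=9
  ####. -> #   bit 30 = 1  t=1,i=2
  ###.# -> #   bit 29 = 1  t=4,i=5
  ###.. -> .   bit 28 = 0  t=1,i=3
  ##.## -> .   bit 27 = 0  t=4,i=6
  ##.#. -> .   bit 26 = 0  t=1,i=8
  ##..# -> #   bit 25 = 1  t=1,i=4
  ##... -> .   bit 24 = 0  t=3,i=2
  #.### -> .   bit 23 = 0  t=1,i=0
  #.##. -> .   bit 22 = 0  t=7,i=9
  #.#.# -> .   bit 21 = 0  t=0,i=10
  #.#.. -> #   bit 20 = 1  t=0,i=1
  #..## -> #   bit 19 = 1  t=1,i=5
  #..#. -> .   bit 18 = 0  t=2,i=9
  #...# -> #   bit 17 = 1  t=5,i=7
  #.... -> #   bit 16 = 1  t=0,i=3
  .#### -> .   bit 15 = 0  t=1,i=1
  .###. -> #   bit 14 = 1  t=4,i=4
  .##.# -> #   bit 13 = 1  t=1,i=7
  .##.. -> #   bit 12 = 1  t=7,i=10
  .#.## -> .   bit 11 = 0  t=1,i=12
  .#.#. -> #   bit 10 = 1  t=0,i=0
  .#..# -> #   bit 9 = 1  t=3,i=9
  .#... -> #   bit 8 = 1  t=0,i=2
  ..### -> #   bit 7 = 1  t=3,i=11
  ..##. -> #   bit 6 = 1  t=1,i=6
  ..#.# -> .   bit 5 = 0  t=0,i=8
  ..#.. -> .   bit 4 = 0  t=2,i=10
  ...## -> #   bit 3 = 1  t=5,i=8
  ...#. -> #   bit 2 = 1  t=0,i=7
  ....# -> #   bit 1 = 1  t=0,i=6
  ..... -> .   bit 0 = 0  t=0,i=4
  bits 11100010000110110111011111001110 = 3793450958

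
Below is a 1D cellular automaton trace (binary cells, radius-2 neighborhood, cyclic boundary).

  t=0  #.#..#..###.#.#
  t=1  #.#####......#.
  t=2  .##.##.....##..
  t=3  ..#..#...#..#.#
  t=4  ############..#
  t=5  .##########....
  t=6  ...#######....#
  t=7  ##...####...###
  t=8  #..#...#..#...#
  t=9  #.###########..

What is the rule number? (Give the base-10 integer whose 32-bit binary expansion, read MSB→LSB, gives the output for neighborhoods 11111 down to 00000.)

  ##### -> #   bit 31 = 1  t=1,i=4
  ####. -> #   bit 30 = 1  t=1,i=5
  ###.# -> .   bit 29 = 0  t=0,i=10
  ###.. -> .   bit 28 = 0  t=1,i=6
  ##.## -> .   bit 27 = 0  t=2,i=3
  ##.#. -> .   bit 26 = 0  t=0,i=1
  ##..# -> .   bit 25 = 0  t=4,i=12
  ##... -> .   bit 24 = 0  t=1,i=7
  #.### -> #   bit 23 = 1  t=1,i=2
  #.##. -> .   bit 22 = 0  t=0,i=14
  #.#.# -> .   bit 21 = 0  t=0,i=12
  #.#.. -> #   bit 20 = 1  t=0,i=2
  #..## -> .   bit 19 = 0  t=0,i=7
  #..#. -> #   bit 18 = 1  t=0,i=4
  #...# -> #   bit 17 = 1  t=2,i=14
  #.... -> .   bit 16 = 0  t=1,i=8
  .#### -> .   bit 15 = 0  t=1,i=3
  .###. -> .   bit 14 = 0  t=0,i=9
  .##.# -> #   bit 13 = 1  t=0,i=0
  .##.. -> #   bit 12 = 1  t=2,i=5
  .#.## -> #   bit 11 = 1  t=0,i=13
  .#.#. -> .   bit 10 = 0  t=1,i=14
  .#..# -> #   bit 9 = 1  t=0,i=3
  .#... -> #   bit 8 = 1  t=3,i=6
  ..### -> .   bit 7 = 0  t=0,i=8
  ..##. -> .   bit 6 = 0  t=2,i=1
  ..#.# -> .   bit 5 = 0  t=1,i=13
  ..#.. -> #   bit 4 = 1  t=0,i=5
  ...## -> .   bit 3 = 0  t=2,i=0
  ...#. -> #   bit 2 = 1  t=1,i=12
  ....# -> #   bit 1 = 1  t=1,i=11
  ..... -> .   bit 0 = 0  t=1,i=9
  bits 11000000100101100011101100010110 = 3231070998

3231070998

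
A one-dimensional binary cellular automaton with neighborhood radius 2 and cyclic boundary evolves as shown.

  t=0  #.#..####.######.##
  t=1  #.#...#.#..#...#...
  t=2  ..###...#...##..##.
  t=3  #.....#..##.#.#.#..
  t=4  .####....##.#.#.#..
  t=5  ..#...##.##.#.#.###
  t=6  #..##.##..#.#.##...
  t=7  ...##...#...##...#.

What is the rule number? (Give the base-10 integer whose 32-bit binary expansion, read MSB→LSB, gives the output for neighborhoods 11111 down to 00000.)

  nb #####: next=.  (t=0,i=12, bit31=0)
  nb ####.: next=.  (t=0,i=7, bit30=0)
  nb ###.#: next=#  (t=0,i=0, bit29=1)
  nb ###..: next=.  (t=2,i=4, bit28=0)
  nb ##.##: next=.  (t=0,i=9, bit27=0)
  nb ##.#.: next=.  (t=0,i=1, bit26=0)
  nb ##..#: next=#  (t=2,i=14, bit25=1)
  nb ##...: next=.  (t=2,i=5, bit24=0)
  nb #.###: next=.  (t=0,i=10, bit23=0)
  nb #.##.: next=.  (t=5,i=9, bit22=0)
  nb #.#.#: next=#  (t=3,i=12, bit21=1)
  nb #.#..: next=#  (t=0,i=2, bit20=1)
  nb #..##: next=.  (t=0,i=4, bit19=0)
  nb #..#.: next=.  (t=1,i=10, bit18=0)
  nb #...#: next=#  (t=1,i=4, bit17=1)
  nb #....: next=#  (t=3,i=2, bit16=1)
  nb .####: next=#  (t=0,i=6, bit15=1)
  nb .###.: next=.  (t=0,i=18, bit14=0)
  nb .##.#: next=#  (t=3,i=10, bit13=1)
  nb .##..: next=.  (t=2,i=13, bit12=0)
  nb .#.##: next=#  (t=5,i=15, bit11=1)
  nb .#.#.: next=.  (t=1,i=1, bit10=0)
  nb .#..#: next=.  (t=0,i=3, bit9=0)
  nb .#...: next=#  (t=1,i=3, bit8=1)
  nb ..###: next=.  (t=0,i=5, bit7=0)
  nb ..##.: next=#  (t=2,i=12, bit6=1)
  nb ..#.#: next=.  (t=1,i=0, bit5=0)
  nb ..#..: next=.  (t=1,i=11, bit4=0)
  nb ...##: next=.  (t=2,i=1, bit3=0)
  nb ...#.: next=.  (t=1,i=5, bit2=0)
  nb ....#: next=#  (t=3,i=4, bit1=1)
  nb .....: next=#  (t=3,i=3, bit0=1)
  bits 00100010001100111010100101000011 = 573811011

573811011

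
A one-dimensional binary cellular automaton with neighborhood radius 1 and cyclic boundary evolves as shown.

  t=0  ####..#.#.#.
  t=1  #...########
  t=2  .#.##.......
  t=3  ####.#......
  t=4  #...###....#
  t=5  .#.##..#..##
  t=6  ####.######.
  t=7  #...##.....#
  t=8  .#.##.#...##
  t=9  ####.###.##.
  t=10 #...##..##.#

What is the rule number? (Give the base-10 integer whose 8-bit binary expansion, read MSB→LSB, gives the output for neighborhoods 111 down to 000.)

62

  ### -> .   bit 7 = 0  t=0,i=1
  ##. -> .   bit 6 = 0  t=0,i=3
  #.# -> #   bit 5 = 1  t=0,i=7
  #.. -> #   bit 4 = 1  t=0,i=4
  .## -> #   bit 3 = 1  t=0,i=0
  .#. -> #   bit 2 = 1  t=0,i=6
  ..# -> #   bit 1 = 1  t=0,i=5
  ... -> .   bit 0 = 0  t=1,i=2
  bits 00111110 = 62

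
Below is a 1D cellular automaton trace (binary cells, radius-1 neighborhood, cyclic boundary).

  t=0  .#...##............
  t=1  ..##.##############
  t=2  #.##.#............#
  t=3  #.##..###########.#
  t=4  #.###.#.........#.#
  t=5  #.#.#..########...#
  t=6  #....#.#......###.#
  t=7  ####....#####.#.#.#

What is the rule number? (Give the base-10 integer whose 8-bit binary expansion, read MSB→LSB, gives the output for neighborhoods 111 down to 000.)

89

  ###|.  b7=0 t=1,i=6
  ##.|#  b6=1 t=0,i=6
  #.#|.  b5=0 t=1,i=4
  #..|#  b4=1 t=0,i=2
  .##|#  b3=1 t=0,i=5
  .#.|.  b2=0 t=0,i=1
  ..#|.  b1=0 t=0,i=0
  ...|#  b0=1 t=0,i=3
  bits 01011001 = 89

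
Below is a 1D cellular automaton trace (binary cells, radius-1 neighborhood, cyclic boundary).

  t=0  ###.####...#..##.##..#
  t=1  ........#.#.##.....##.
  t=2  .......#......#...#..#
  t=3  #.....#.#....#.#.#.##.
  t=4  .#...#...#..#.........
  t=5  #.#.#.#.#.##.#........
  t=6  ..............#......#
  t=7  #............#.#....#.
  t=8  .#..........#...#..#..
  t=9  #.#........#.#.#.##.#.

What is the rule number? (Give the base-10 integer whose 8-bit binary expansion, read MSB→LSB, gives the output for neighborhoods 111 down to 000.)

  [7] ### => .  t=0,i=0
  [6] ##. => .  t=0,i=2
  [5] #.# => .  t=0,i=3
  [4] #.. => #  t=0,i=8
  [3] .## => .  t=0,i=4
  [2] .#. => .  t=0,i=11
  [1] ..# => #  t=0,i=10
  [0] ... => .  t=0,i=9
  bits 00010010 = 18

18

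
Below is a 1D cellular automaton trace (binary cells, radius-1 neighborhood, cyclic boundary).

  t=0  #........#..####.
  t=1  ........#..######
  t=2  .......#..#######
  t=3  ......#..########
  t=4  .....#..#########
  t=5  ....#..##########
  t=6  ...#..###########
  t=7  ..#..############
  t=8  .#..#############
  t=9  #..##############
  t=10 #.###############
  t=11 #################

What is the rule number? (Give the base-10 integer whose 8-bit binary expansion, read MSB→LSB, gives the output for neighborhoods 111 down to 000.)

  nb ###: next=#  (t=0,i=13, bit7=1)
  nb ##.: next=#  (t=0,i=15, bit6=1)
  nb #.#: next=#  (t=0,i=16, bit5=1)
  nb #..: next=.  (t=0,i=1, bit4=0)
  nb .##: next=#  (t=0,i=12, bit3=1)
  nb .#.: next=.  (t=0,i=0, bit2=0)
  nb ..#: next=#  (t=0,i=8, bit1=1)
  nb ...: next=.  (t=0,i=2, bit0=0)
  bits 11101010 = 234

234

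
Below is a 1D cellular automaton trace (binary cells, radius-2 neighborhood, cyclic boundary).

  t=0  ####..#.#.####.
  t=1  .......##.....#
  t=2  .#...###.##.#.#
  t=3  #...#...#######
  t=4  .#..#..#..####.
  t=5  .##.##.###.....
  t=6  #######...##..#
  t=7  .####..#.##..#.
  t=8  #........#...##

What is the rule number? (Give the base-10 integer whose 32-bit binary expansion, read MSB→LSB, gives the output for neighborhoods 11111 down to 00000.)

2372478554

  ##### -> #   bit 31 = 1  t=3,i=10
  ####. -> .   bit 30 = 0  t=0,i=2
  ###.# -> .   bit 29 = 0  t=0,i=13
  ###.. -> .   bit 28 = 0  t=0,i=3
  ##.## -> #   bit 27 = 1  t=0,i=14
  ##.#. -> #   bit 26 = 1  t=2,i=11
  ##..# -> .   bit 25 = 0  t=0,i=4
  ##... -> #   bit 24 = 1  t=1,i=9
  #.### -> .   bit 23 = 0  t=0,i=0
  #.##. -> #   bit 22 = 1  t=2,i=9
  #.#.# -> #   bit 21 = 1  t=0,i=8
  #.#.. -> .   bit 20 = 0  t=2,i=1
  #..## -> #   bit 19 = 1  t=4,i=9
  #..#. -> .   bit 18 = 0  t=0,i=5
  #...# -> .   bit 17 = 0  t=2,i=3
  #.... -> #   bit 16 = 1  t=1,i=1
  .#### -> .   bit 15 = 0  t=0,i=1
  .###. -> .   bit 14 = 0  t=2,i=6
  .##.# -> #   bit 13 = 1  t=2,i=10
  .##.. -> .   bit 12 = 0  t=1,i=8
  .#.## -> .   bit 11 = 0  t=0,i=9
  .#.#. -> #   bit 10 = 1  t=0,i=7
  .#..# -> #   bit 9 = 1  t=4,i=2
  .#... -> .   bit 8 = 0  t=1,i=0
  ..### -> .   bit 7 = 0  t=2,i=5
  ..##. -> #   bit 6 = 1  t=1,i=7
  ..#.# -> .   bit 5 = 0  t=0,i=6
  ..#.. -> #   bit 4 = 1  t=1,i=14
  ...## -> #   bit 3 = 1  t=1,i=6
  ...#. -> .   bit 2 = 0  t=1,i=13
  ....# -> #   bit 1 = 1  t=1,i=5
  ..... -> .   bit 0 = 0  t=1,i=2
  bits 10001101011010010010011001011010 = 2372478554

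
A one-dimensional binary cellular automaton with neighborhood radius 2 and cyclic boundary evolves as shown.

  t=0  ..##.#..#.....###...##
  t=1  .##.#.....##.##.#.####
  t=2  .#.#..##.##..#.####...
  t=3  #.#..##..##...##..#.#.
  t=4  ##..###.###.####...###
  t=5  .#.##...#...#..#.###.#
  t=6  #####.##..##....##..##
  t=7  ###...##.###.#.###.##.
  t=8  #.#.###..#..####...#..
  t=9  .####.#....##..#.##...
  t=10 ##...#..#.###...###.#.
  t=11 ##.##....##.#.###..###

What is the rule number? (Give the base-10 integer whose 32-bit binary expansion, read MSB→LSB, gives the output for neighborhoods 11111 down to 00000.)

2498436301

  nb #####: next=#  (t=4,i=21, bit31=1)
  nb ####.: next=.  (t=1,i=20, bit30=0)
  nb ###.#: next=.  (t=1,i=21, bit29=0)
  nb ###..: next=#  (t=0,i=16, bit28=1)
  nb ##.##: next=.  (t=1,i=0, bit27=0)
  nb ##.#.: next=#  (t=0,i=4, bit26=1)
  nb ##..#: next=.  (t=0,i=0, bit25=0)
  nb ##...: next=.  (t=0,i=17, bit24=0)
  nb #.###: next=#  (t=1,i=18, bit23=1)
  nb #.##.: next=#  (t=1,i=1, bit22=1)
  nb #.#.#: next=#  (t=1,i=16, bit21=1)
  nb #.#..: next=.  (t=0,i=5, bit20=0)
  nb #..##: next=#  (t=0,i=1, bit19=1)
  nb #..#.: next=.  (t=0,i=7, bit18=0)
  nb #...#: next=#  (t=0,i=18, bit17=1)
  nb #....: next=#  (t=0,i=10, bit16=1)
  nb .####: next=.  (t=1,i=19, bit15=0)
  nb .###.: next=.  (t=0,i=15, bit14=0)
  nb .##.#: next=.  (t=0,i=3, bit13=0)
  nb .##..: next=#  (t=0,i=21, bit12=1)
  nb .#.##: next=#  (t=1,i=17, bit11=1)
  nb .#.#.: next=#  (t=2,i=2, bit10=1)
  nb .#..#: next=.  (t=0,i=6, bit9=0)
  nb .#...: next=.  (t=0,i=9, bit8=0)
  nb ..###: next=#  (t=0,i=14, bit7=1)
  nb ..##.: next=#  (t=0,i=2, bit6=1)
  nb ..#.#: next=.  (t=2,i=1, bit5=0)
  nb ..#..: next=.  (t=0,i=8, bit4=0)
  nb ...##: next=#  (t=0,i=13, bit3=1)
  nb ...#.: next=#  (t=2,i=0, bit2=1)
  nb ....#: next=.  (t=0,i=12, bit1=0)
  nb .....: next=#  (t=0,i=11, bit0=1)
  bits 10010100111010110001110011001101 = 2498436301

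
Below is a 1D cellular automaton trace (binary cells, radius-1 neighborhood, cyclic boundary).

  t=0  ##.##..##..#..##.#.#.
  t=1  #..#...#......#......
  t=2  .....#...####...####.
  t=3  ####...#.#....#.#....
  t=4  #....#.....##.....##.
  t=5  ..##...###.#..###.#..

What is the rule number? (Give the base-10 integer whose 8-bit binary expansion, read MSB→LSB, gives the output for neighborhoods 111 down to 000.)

  ###|.  b7=0 t=2,i=10
  ##.|.  b6=0 t=0,i=1
  #.#|.  b5=0 t=0,i=2
  #..|.  b4=0 t=0,i=5
  .##|#  b3=1 t=0,i=0
  .#.|.  b2=0 t=0,i=11
  ..#|.  b1=0 t=0,i=6
  ...|#  b0=1 t=1,i=5
  bits 00001001 = 9

9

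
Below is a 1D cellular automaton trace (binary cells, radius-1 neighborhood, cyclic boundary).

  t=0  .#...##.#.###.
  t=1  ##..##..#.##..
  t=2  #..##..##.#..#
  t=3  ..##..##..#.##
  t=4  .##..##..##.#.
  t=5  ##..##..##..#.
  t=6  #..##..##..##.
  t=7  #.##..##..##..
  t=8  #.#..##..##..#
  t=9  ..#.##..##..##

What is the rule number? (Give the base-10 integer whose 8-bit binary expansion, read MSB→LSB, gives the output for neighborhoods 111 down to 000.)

  nb ###: next=#  (t=0,i=11, bit7=1)
  nb ##.: next=.  (t=0,i=6, bit6=0)
  nb #.#: next=.  (t=0,i=7, bit5=0)
  nb #..: next=.  (t=0,i=2, bit4=0)
  nb .##: next=#  (t=0,i=5, bit3=1)
  nb .#.: next=#  (t=0,i=1, bit2=1)
  nb ..#: next=#  (t=0,i=0, bit1=1)
  nb ...: next=.  (t=0,i=3, bit0=0)
  bits 10001110 = 142

142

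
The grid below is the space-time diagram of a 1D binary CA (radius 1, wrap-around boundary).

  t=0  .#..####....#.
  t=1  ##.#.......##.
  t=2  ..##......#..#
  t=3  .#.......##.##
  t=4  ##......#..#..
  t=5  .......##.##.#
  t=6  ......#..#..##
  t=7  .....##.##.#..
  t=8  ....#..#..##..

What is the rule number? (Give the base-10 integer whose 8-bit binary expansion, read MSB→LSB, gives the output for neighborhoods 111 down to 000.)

  ### -> .   bit 7 = 0  t=0,i=5
  ##. -> .   bit 6 = 0  t=0,i=7
  #.# -> #   bit 5 = 1  t=1,i=2
  #.. -> .   bit 4 = 0  t=0,i=2
  .## -> .   bit 3 = 0  t=0,i=4
  .#. -> #   bit 2 = 1  t=0,i=1
  ..# -> #   bit 1 = 1  t=0,i=0
  ... -> .   bit 0 = 0  t=0,i=9
  bits 00100110 = 38

38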